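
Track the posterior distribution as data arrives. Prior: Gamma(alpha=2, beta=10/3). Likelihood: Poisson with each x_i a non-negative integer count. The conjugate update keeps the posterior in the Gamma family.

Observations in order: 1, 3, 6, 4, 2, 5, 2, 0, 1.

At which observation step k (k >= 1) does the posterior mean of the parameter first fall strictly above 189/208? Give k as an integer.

k = 2

obs 1: x=1 → posterior Gamma(3, 13/3)
obs 2: x=3 → posterior Gamma(6, 16/3)
obs 3: x=6 → posterior Gamma(12, 19/3)
obs 4: x=4 → posterior Gamma(16, 22/3)
obs 5: x=2 → posterior Gamma(18, 25/3)
obs 6: x=5 → posterior Gamma(23, 28/3)
obs 7: x=2 → posterior Gamma(25, 31/3)
obs 8: x=0 → posterior Gamma(25, 34/3)
obs 9: x=1 → posterior Gamma(26, 37/3)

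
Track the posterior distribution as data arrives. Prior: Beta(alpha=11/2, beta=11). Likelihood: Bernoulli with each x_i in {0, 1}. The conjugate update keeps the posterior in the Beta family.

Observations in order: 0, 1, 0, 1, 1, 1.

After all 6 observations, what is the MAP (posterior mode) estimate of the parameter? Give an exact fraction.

obs 1: x=0 → posterior Beta(11/2, 12)
obs 2: x=1 → posterior Beta(13/2, 12)
obs 3: x=0 → posterior Beta(13/2, 13)
obs 4: x=1 → posterior Beta(15/2, 13)
obs 5: x=1 → posterior Beta(17/2, 13)
obs 6: x=1 → posterior Beta(19/2, 13)

17/41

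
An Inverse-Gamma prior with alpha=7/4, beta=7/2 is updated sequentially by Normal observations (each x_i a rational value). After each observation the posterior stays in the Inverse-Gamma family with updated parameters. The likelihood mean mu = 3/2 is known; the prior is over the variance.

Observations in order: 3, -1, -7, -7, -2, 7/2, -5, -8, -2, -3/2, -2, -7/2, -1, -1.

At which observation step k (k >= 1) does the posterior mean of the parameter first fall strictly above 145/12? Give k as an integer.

k = 3

obs 1: x=3 → posterior Inverse-Gamma(9/4, 37/8)
obs 2: x=-1 → posterior Inverse-Gamma(11/4, 31/4)
obs 3: x=-7 → posterior Inverse-Gamma(13/4, 351/8)
obs 4: x=-7 → posterior Inverse-Gamma(15/4, 80)
obs 5: x=-2 → posterior Inverse-Gamma(17/4, 689/8)
obs 6: x=7/2 → posterior Inverse-Gamma(19/4, 705/8)
obs 7: x=-5 → posterior Inverse-Gamma(21/4, 437/4)
obs 8: x=-8 → posterior Inverse-Gamma(23/4, 1235/8)
obs 9: x=-2 → posterior Inverse-Gamma(25/4, 321/2)
obs 10: x=-3/2 → posterior Inverse-Gamma(27/4, 165)
obs 11: x=-2 → posterior Inverse-Gamma(29/4, 1369/8)
obs 12: x=-7/2 → posterior Inverse-Gamma(31/4, 1469/8)
obs 13: x=-1 → posterior Inverse-Gamma(33/4, 747/4)
obs 14: x=-1 → posterior Inverse-Gamma(35/4, 1519/8)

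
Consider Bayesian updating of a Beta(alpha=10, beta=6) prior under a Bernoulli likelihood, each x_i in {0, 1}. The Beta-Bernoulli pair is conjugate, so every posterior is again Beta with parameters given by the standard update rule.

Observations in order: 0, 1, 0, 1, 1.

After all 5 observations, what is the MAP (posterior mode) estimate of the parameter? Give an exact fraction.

obs 1: x=0 → posterior Beta(10, 7)
obs 2: x=1 → posterior Beta(11, 7)
obs 3: x=0 → posterior Beta(11, 8)
obs 4: x=1 → posterior Beta(12, 8)
obs 5: x=1 → posterior Beta(13, 8)

12/19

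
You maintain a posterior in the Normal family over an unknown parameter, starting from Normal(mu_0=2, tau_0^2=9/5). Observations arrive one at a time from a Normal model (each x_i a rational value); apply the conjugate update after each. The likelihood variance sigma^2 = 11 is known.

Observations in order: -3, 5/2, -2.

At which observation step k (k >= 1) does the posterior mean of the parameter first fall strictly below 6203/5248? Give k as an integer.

obs 1: x=-3 → posterior Normal(83/64, 99/64)
obs 2: x=5/2 → posterior Normal(211/146, 99/73)
obs 3: x=-2 → posterior Normal(175/164, 99/82)

k = 3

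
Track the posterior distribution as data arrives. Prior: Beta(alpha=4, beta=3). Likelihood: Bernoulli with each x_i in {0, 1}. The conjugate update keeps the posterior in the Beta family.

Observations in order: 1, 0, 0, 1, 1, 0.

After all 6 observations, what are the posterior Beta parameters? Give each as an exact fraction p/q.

alpha=7, beta=6

obs 1: x=1 → posterior Beta(5, 3)
obs 2: x=0 → posterior Beta(5, 4)
obs 3: x=0 → posterior Beta(5, 5)
obs 4: x=1 → posterior Beta(6, 5)
obs 5: x=1 → posterior Beta(7, 5)
obs 6: x=0 → posterior Beta(7, 6)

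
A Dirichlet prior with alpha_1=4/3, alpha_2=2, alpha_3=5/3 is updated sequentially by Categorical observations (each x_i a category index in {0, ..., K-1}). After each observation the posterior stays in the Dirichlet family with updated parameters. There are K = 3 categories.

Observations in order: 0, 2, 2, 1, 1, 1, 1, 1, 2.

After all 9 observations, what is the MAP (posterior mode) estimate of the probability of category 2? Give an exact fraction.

1/3

obs 1: x=0 → posterior Dirichlet(7/3, 2, 5/3)
obs 2: x=2 → posterior Dirichlet(7/3, 2, 8/3)
obs 3: x=2 → posterior Dirichlet(7/3, 2, 11/3)
obs 4: x=1 → posterior Dirichlet(7/3, 3, 11/3)
obs 5: x=1 → posterior Dirichlet(7/3, 4, 11/3)
obs 6: x=1 → posterior Dirichlet(7/3, 5, 11/3)
obs 7: x=1 → posterior Dirichlet(7/3, 6, 11/3)
obs 8: x=1 → posterior Dirichlet(7/3, 7, 11/3)
obs 9: x=2 → posterior Dirichlet(7/3, 7, 14/3)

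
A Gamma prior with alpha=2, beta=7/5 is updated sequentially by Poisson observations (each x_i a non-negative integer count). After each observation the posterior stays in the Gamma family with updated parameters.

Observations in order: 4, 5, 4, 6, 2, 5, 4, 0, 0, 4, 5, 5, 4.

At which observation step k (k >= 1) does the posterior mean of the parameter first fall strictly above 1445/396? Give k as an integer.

obs 1: x=4 → posterior Gamma(6, 12/5)
obs 2: x=5 → posterior Gamma(11, 17/5)
obs 3: x=4 → posterior Gamma(15, 22/5)
obs 4: x=6 → posterior Gamma(21, 27/5)
obs 5: x=2 → posterior Gamma(23, 32/5)
obs 6: x=5 → posterior Gamma(28, 37/5)
obs 7: x=4 → posterior Gamma(32, 42/5)
obs 8: x=0 → posterior Gamma(32, 47/5)
obs 9: x=0 → posterior Gamma(32, 52/5)
obs 10: x=4 → posterior Gamma(36, 57/5)
obs 11: x=5 → posterior Gamma(41, 62/5)
obs 12: x=5 → posterior Gamma(46, 67/5)
obs 13: x=4 → posterior Gamma(50, 72/5)

k = 4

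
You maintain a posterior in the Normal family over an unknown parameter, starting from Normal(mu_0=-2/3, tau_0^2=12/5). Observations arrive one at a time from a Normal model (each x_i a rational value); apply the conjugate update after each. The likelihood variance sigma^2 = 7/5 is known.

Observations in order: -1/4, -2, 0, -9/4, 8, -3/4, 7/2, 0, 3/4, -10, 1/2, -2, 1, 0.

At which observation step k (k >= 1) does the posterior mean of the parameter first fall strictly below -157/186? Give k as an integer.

k = 2

obs 1: x=-1/4 → posterior Normal(-23/57, 84/95)
obs 2: x=-2 → posterior Normal(-95/93, 84/155)
obs 3: x=0 → posterior Normal(-95/129, 84/215)
obs 4: x=-9/4 → posterior Normal(-16/15, 84/275)
obs 5: x=8 → posterior Normal(112/201, 84/335)
obs 6: x=-3/4 → posterior Normal(85/237, 84/395)
obs 7: x=7/2 → posterior Normal(211/273, 12/65)
obs 8: x=0 → posterior Normal(211/309, 84/515)
obs 9: x=3/4 → posterior Normal(238/345, 84/575)
obs 10: x=-10 → posterior Normal(-122/381, 84/635)
obs 11: x=1/2 → posterior Normal(-104/417, 84/695)
obs 12: x=-2 → posterior Normal(-176/453, 84/755)
obs 13: x=1 → posterior Normal(-140/489, 84/815)
obs 14: x=0 → posterior Normal(-4/15, 12/125)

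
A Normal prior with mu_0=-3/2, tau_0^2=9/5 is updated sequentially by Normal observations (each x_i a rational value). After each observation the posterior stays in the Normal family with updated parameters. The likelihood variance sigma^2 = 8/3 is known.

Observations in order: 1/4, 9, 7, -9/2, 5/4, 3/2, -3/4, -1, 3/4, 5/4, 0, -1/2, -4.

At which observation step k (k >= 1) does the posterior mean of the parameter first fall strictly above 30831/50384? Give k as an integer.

k = 2

obs 1: x=1/4 → posterior Normal(-213/268, 72/67)
obs 2: x=9 → posterior Normal(759/376, 36/47)
obs 3: x=7 → posterior Normal(1515/484, 72/121)
obs 4: x=-9/2 → posterior Normal(1029/592, 18/37)
obs 5: x=5/4 → posterior Normal(291/175, 72/175)
obs 6: x=3/2 → posterior Normal(663/404, 36/101)
obs 7: x=-3/4 → posterior Normal(1245/916, 72/229)
obs 8: x=-1 → posterior Normal(1137/1024, 9/32)
obs 9: x=3/4 → posterior Normal(609/566, 72/283)
obs 10: x=5/4 → posterior Normal(1353/1240, 36/155)
obs 11: x=0 → posterior Normal(1353/1348, 72/337)
obs 12: x=-1/2 → posterior Normal(1299/1456, 18/91)
obs 13: x=-4 → posterior Normal(51/92, 72/391)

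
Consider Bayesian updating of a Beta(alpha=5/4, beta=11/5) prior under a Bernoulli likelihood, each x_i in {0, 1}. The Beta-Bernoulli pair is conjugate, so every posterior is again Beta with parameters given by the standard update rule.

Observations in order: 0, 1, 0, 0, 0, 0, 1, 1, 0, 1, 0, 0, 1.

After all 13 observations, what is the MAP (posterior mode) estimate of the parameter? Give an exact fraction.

105/289

obs 1: x=0 → posterior Beta(5/4, 16/5)
obs 2: x=1 → posterior Beta(9/4, 16/5)
obs 3: x=0 → posterior Beta(9/4, 21/5)
obs 4: x=0 → posterior Beta(9/4, 26/5)
obs 5: x=0 → posterior Beta(9/4, 31/5)
obs 6: x=0 → posterior Beta(9/4, 36/5)
obs 7: x=1 → posterior Beta(13/4, 36/5)
obs 8: x=1 → posterior Beta(17/4, 36/5)
obs 9: x=0 → posterior Beta(17/4, 41/5)
obs 10: x=1 → posterior Beta(21/4, 41/5)
obs 11: x=0 → posterior Beta(21/4, 46/5)
obs 12: x=0 → posterior Beta(21/4, 51/5)
obs 13: x=1 → posterior Beta(25/4, 51/5)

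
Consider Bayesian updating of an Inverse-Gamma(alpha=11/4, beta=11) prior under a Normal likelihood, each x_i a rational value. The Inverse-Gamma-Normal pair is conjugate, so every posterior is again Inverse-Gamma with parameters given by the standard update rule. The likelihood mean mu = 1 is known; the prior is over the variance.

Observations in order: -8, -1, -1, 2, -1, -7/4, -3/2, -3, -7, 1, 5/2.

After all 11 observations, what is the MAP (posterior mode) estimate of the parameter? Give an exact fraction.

obs 1: x=-8 → posterior Inverse-Gamma(13/4, 103/2)
obs 2: x=-1 → posterior Inverse-Gamma(15/4, 107/2)
obs 3: x=-1 → posterior Inverse-Gamma(17/4, 111/2)
obs 4: x=2 → posterior Inverse-Gamma(19/4, 56)
obs 5: x=-1 → posterior Inverse-Gamma(21/4, 58)
obs 6: x=-7/4 → posterior Inverse-Gamma(23/4, 1977/32)
obs 7: x=-3/2 → posterior Inverse-Gamma(25/4, 2077/32)
obs 8: x=-3 → posterior Inverse-Gamma(27/4, 2333/32)
obs 9: x=-7 → posterior Inverse-Gamma(29/4, 3357/32)
obs 10: x=1 → posterior Inverse-Gamma(31/4, 3357/32)
obs 11: x=5/2 → posterior Inverse-Gamma(33/4, 3393/32)

3393/296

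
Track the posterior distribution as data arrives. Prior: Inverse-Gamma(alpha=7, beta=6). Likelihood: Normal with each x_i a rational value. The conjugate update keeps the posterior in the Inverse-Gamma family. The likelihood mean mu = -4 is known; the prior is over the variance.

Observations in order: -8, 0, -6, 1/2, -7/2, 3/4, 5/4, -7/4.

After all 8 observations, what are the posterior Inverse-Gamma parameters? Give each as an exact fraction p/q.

alpha=11, beta=1979/32

obs 1: x=-8 → posterior Inverse-Gamma(15/2, 14)
obs 2: x=0 → posterior Inverse-Gamma(8, 22)
obs 3: x=-6 → posterior Inverse-Gamma(17/2, 24)
obs 4: x=1/2 → posterior Inverse-Gamma(9, 273/8)
obs 5: x=-7/2 → posterior Inverse-Gamma(19/2, 137/4)
obs 6: x=3/4 → posterior Inverse-Gamma(10, 1457/32)
obs 7: x=5/4 → posterior Inverse-Gamma(21/2, 949/16)
obs 8: x=-7/4 → posterior Inverse-Gamma(11, 1979/32)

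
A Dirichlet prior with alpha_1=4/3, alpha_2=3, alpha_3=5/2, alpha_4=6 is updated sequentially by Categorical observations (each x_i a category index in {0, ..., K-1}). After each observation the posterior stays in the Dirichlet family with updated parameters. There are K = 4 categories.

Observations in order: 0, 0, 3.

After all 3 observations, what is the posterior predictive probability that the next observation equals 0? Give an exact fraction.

obs 1: x=0 → posterior Dirichlet(7/3, 3, 5/2, 6)
obs 2: x=0 → posterior Dirichlet(10/3, 3, 5/2, 6)
obs 3: x=3 → posterior Dirichlet(10/3, 3, 5/2, 7)

4/19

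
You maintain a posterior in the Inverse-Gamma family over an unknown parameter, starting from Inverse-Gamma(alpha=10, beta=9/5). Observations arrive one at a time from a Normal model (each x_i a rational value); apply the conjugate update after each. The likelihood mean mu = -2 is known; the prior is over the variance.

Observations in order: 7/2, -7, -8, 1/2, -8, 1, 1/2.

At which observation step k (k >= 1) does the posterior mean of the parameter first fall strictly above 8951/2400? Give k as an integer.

k = 3

obs 1: x=7/2 → posterior Inverse-Gamma(21/2, 677/40)
obs 2: x=-7 → posterior Inverse-Gamma(11, 1177/40)
obs 3: x=-8 → posterior Inverse-Gamma(23/2, 1897/40)
obs 4: x=1/2 → posterior Inverse-Gamma(12, 1011/20)
obs 5: x=-8 → posterior Inverse-Gamma(25/2, 1371/20)
obs 6: x=1 → posterior Inverse-Gamma(13, 1461/20)
obs 7: x=1/2 → posterior Inverse-Gamma(27/2, 3047/40)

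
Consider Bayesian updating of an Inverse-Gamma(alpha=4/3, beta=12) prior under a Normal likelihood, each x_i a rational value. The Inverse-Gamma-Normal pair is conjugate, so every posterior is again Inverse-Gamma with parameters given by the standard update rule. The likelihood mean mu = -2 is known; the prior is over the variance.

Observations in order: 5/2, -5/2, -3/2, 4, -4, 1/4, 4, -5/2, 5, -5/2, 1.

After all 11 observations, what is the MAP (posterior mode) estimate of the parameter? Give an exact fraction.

obs 1: x=5/2 → posterior Inverse-Gamma(11/6, 177/8)
obs 2: x=-5/2 → posterior Inverse-Gamma(7/3, 89/4)
obs 3: x=-3/2 → posterior Inverse-Gamma(17/6, 179/8)
obs 4: x=4 → posterior Inverse-Gamma(10/3, 323/8)
obs 5: x=-4 → posterior Inverse-Gamma(23/6, 339/8)
obs 6: x=1/4 → posterior Inverse-Gamma(13/3, 1437/32)
obs 7: x=4 → posterior Inverse-Gamma(29/6, 2013/32)
obs 8: x=-5/2 → posterior Inverse-Gamma(16/3, 2017/32)
obs 9: x=5 → posterior Inverse-Gamma(35/6, 2801/32)
obs 10: x=-5/2 → posterior Inverse-Gamma(19/3, 2805/32)
obs 11: x=1 → posterior Inverse-Gamma(41/6, 2949/32)

8847/752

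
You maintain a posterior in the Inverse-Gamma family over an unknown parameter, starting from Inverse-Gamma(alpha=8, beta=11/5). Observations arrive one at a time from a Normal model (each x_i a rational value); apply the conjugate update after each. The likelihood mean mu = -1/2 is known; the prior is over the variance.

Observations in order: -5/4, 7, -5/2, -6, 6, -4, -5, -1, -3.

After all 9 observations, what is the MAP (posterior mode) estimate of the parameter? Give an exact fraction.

obs 1: x=-5/4 → posterior Inverse-Gamma(17/2, 397/160)
obs 2: x=7 → posterior Inverse-Gamma(9, 4897/160)
obs 3: x=-5/2 → posterior Inverse-Gamma(19/2, 5217/160)
obs 4: x=-6 → posterior Inverse-Gamma(10, 7637/160)
obs 5: x=6 → posterior Inverse-Gamma(21/2, 11017/160)
obs 6: x=-4 → posterior Inverse-Gamma(11, 11997/160)
obs 7: x=-5 → posterior Inverse-Gamma(23/2, 13617/160)
obs 8: x=-1 → posterior Inverse-Gamma(12, 13637/160)
obs 9: x=-3 → posterior Inverse-Gamma(25/2, 14137/160)

14137/2160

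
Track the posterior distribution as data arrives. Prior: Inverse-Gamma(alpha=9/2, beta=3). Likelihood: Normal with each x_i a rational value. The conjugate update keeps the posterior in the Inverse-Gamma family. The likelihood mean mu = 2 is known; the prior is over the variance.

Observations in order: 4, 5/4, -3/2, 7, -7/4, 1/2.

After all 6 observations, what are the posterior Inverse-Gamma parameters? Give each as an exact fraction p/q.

obs 1: x=4 → posterior Inverse-Gamma(5, 5)
obs 2: x=5/4 → posterior Inverse-Gamma(11/2, 169/32)
obs 3: x=-3/2 → posterior Inverse-Gamma(6, 365/32)
obs 4: x=7 → posterior Inverse-Gamma(13/2, 765/32)
obs 5: x=-7/4 → posterior Inverse-Gamma(7, 495/16)
obs 6: x=1/2 → posterior Inverse-Gamma(15/2, 513/16)

alpha=15/2, beta=513/16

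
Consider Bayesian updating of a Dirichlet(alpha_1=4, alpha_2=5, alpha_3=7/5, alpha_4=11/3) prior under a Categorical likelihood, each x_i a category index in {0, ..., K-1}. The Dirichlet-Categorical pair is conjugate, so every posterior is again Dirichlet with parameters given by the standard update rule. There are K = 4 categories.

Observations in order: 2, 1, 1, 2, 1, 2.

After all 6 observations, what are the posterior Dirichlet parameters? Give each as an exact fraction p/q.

obs 1: x=2 → posterior Dirichlet(4, 5, 12/5, 11/3)
obs 2: x=1 → posterior Dirichlet(4, 6, 12/5, 11/3)
obs 3: x=1 → posterior Dirichlet(4, 7, 12/5, 11/3)
obs 4: x=2 → posterior Dirichlet(4, 7, 17/5, 11/3)
obs 5: x=1 → posterior Dirichlet(4, 8, 17/5, 11/3)
obs 6: x=2 → posterior Dirichlet(4, 8, 22/5, 11/3)

alpha_1=4, alpha_2=8, alpha_3=22/5, alpha_4=11/3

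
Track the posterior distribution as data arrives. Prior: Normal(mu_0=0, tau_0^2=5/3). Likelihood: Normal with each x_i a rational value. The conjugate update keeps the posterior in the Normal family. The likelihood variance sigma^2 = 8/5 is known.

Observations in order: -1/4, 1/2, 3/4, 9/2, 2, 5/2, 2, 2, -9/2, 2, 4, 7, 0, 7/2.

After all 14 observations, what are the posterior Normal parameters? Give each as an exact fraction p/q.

obs 1: x=-1/4 → posterior Normal(-25/196, 40/49)
obs 2: x=1/2 → posterior Normal(25/296, 20/37)
obs 3: x=3/4 → posterior Normal(25/99, 40/99)
obs 4: x=9/2 → posterior Normal(275/248, 10/31)
obs 5: x=2 → posterior Normal(375/298, 40/149)
obs 6: x=5/2 → posterior Normal(125/87, 20/87)
obs 7: x=2 → posterior Normal(300/199, 40/199)
obs 8: x=2 → posterior Normal(25/16, 5/28)
obs 9: x=-9/2 → posterior Normal(475/498, 40/249)
obs 10: x=2 → posterior Normal(575/548, 20/137)
obs 11: x=4 → posterior Normal(775/598, 40/299)
obs 12: x=7 → posterior Normal(125/72, 10/81)
obs 13: x=0 → posterior Normal(1125/698, 40/349)
obs 14: x=7/2 → posterior Normal(325/187, 20/187)

mu_0=325/187, tau_0^2=20/187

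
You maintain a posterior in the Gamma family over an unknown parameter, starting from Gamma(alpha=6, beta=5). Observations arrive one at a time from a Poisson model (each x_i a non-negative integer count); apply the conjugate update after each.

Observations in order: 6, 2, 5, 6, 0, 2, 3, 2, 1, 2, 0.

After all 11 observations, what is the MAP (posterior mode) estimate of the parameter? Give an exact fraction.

obs 1: x=6 → posterior Gamma(12, 6)
obs 2: x=2 → posterior Gamma(14, 7)
obs 3: x=5 → posterior Gamma(19, 8)
obs 4: x=6 → posterior Gamma(25, 9)
obs 5: x=0 → posterior Gamma(25, 10)
obs 6: x=2 → posterior Gamma(27, 11)
obs 7: x=3 → posterior Gamma(30, 12)
obs 8: x=2 → posterior Gamma(32, 13)
obs 9: x=1 → posterior Gamma(33, 14)
obs 10: x=2 → posterior Gamma(35, 15)
obs 11: x=0 → posterior Gamma(35, 16)

17/8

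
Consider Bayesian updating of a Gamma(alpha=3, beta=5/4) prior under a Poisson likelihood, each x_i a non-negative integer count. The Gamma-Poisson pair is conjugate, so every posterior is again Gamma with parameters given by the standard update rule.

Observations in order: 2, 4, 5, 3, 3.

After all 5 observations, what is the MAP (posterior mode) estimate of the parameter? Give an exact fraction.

obs 1: x=2 → posterior Gamma(5, 9/4)
obs 2: x=4 → posterior Gamma(9, 13/4)
obs 3: x=5 → posterior Gamma(14, 17/4)
obs 4: x=3 → posterior Gamma(17, 21/4)
obs 5: x=3 → posterior Gamma(20, 25/4)

76/25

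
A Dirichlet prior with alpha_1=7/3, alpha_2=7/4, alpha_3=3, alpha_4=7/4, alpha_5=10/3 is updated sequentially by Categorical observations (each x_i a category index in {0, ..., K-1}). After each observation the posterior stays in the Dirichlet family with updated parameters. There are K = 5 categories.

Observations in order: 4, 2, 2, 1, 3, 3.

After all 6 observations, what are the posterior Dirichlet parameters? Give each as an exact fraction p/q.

alpha_1=7/3, alpha_2=11/4, alpha_3=5, alpha_4=15/4, alpha_5=13/3

obs 1: x=4 → posterior Dirichlet(7/3, 7/4, 3, 7/4, 13/3)
obs 2: x=2 → posterior Dirichlet(7/3, 7/4, 4, 7/4, 13/3)
obs 3: x=2 → posterior Dirichlet(7/3, 7/4, 5, 7/4, 13/3)
obs 4: x=1 → posterior Dirichlet(7/3, 11/4, 5, 7/4, 13/3)
obs 5: x=3 → posterior Dirichlet(7/3, 11/4, 5, 11/4, 13/3)
obs 6: x=3 → posterior Dirichlet(7/3, 11/4, 5, 15/4, 13/3)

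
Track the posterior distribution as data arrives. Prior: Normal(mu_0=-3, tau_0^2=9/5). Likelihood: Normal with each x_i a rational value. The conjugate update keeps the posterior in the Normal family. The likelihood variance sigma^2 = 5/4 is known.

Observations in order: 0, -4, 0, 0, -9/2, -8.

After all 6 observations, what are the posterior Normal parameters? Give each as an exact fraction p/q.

obs 1: x=0 → posterior Normal(-75/61, 45/61)
obs 2: x=-4 → posterior Normal(-219/97, 45/97)
obs 3: x=0 → posterior Normal(-219/133, 45/133)
obs 4: x=0 → posterior Normal(-219/169, 45/169)
obs 5: x=-9/2 → posterior Normal(-381/205, 9/41)
obs 6: x=-8 → posterior Normal(-669/241, 45/241)

mu_0=-669/241, tau_0^2=45/241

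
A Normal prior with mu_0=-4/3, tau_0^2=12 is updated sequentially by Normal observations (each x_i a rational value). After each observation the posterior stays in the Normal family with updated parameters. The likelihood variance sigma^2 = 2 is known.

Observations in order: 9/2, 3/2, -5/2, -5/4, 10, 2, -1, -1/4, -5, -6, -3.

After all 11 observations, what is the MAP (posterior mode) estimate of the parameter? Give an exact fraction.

obs 1: x=9/2 → posterior Normal(11/3, 12/7)
obs 2: x=3/2 → posterior Normal(8/3, 12/13)
obs 3: x=-5/2 → posterior Normal(59/57, 12/19)
obs 4: x=-5/4 → posterior Normal(73/150, 12/25)
obs 5: x=10 → posterior Normal(433/186, 12/31)
obs 6: x=2 → posterior Normal(505/222, 12/37)
obs 7: x=-1 → posterior Normal(469/258, 12/43)
obs 8: x=-1/4 → posterior Normal(230/147, 12/49)
obs 9: x=-5 → posterior Normal(28/33, 12/55)
obs 10: x=-6 → posterior Normal(32/183, 12/61)
obs 11: x=-3 → posterior Normal(-22/201, 12/67)

-22/201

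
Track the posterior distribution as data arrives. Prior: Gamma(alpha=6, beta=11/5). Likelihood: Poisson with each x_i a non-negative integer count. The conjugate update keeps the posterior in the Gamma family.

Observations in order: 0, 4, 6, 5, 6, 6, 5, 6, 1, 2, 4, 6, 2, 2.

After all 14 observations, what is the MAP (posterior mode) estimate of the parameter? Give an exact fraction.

obs 1: x=0 → posterior Gamma(6, 16/5)
obs 2: x=4 → posterior Gamma(10, 21/5)
obs 3: x=6 → posterior Gamma(16, 26/5)
obs 4: x=5 → posterior Gamma(21, 31/5)
obs 5: x=6 → posterior Gamma(27, 36/5)
obs 6: x=6 → posterior Gamma(33, 41/5)
obs 7: x=5 → posterior Gamma(38, 46/5)
obs 8: x=6 → posterior Gamma(44, 51/5)
obs 9: x=1 → posterior Gamma(45, 56/5)
obs 10: x=2 → posterior Gamma(47, 61/5)
obs 11: x=4 → posterior Gamma(51, 66/5)
obs 12: x=6 → posterior Gamma(57, 71/5)
obs 13: x=2 → posterior Gamma(59, 76/5)
obs 14: x=2 → posterior Gamma(61, 81/5)

100/27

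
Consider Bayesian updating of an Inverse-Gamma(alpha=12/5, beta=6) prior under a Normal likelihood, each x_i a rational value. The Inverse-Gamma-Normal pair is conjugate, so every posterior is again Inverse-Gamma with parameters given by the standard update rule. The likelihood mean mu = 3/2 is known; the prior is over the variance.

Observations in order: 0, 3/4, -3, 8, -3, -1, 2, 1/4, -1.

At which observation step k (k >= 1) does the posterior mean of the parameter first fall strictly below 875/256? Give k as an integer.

obs 1: x=0 → posterior Inverse-Gamma(29/10, 57/8)
obs 2: x=3/4 → posterior Inverse-Gamma(17/5, 237/32)
obs 3: x=-3 → posterior Inverse-Gamma(39/10, 561/32)
obs 4: x=8 → posterior Inverse-Gamma(22/5, 1237/32)
obs 5: x=-3 → posterior Inverse-Gamma(49/10, 1561/32)
obs 6: x=-1 → posterior Inverse-Gamma(27/5, 1661/32)
obs 7: x=2 → posterior Inverse-Gamma(59/10, 1665/32)
obs 8: x=1/4 → posterior Inverse-Gamma(32/5, 845/16)
obs 9: x=-1 → posterior Inverse-Gamma(69/10, 895/16)

k = 2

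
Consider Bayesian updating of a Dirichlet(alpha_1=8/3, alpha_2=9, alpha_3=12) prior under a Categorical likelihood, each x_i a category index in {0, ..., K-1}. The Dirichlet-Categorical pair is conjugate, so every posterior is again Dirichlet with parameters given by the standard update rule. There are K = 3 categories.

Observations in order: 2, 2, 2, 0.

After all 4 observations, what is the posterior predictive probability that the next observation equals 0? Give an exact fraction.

obs 1: x=2 → posterior Dirichlet(8/3, 9, 13)
obs 2: x=2 → posterior Dirichlet(8/3, 9, 14)
obs 3: x=2 → posterior Dirichlet(8/3, 9, 15)
obs 4: x=0 → posterior Dirichlet(11/3, 9, 15)

11/83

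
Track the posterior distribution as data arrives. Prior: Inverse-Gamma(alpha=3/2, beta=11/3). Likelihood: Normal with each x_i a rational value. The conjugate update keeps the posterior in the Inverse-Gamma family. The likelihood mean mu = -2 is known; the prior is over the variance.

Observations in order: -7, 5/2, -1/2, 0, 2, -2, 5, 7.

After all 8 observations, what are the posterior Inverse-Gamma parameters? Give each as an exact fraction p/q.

alpha=11/2, beta=1229/12

obs 1: x=-7 → posterior Inverse-Gamma(2, 97/6)
obs 2: x=5/2 → posterior Inverse-Gamma(5/2, 631/24)
obs 3: x=-1/2 → posterior Inverse-Gamma(3, 329/12)
obs 4: x=0 → posterior Inverse-Gamma(7/2, 353/12)
obs 5: x=2 → posterior Inverse-Gamma(4, 449/12)
obs 6: x=-2 → posterior Inverse-Gamma(9/2, 449/12)
obs 7: x=5 → posterior Inverse-Gamma(5, 743/12)
obs 8: x=7 → posterior Inverse-Gamma(11/2, 1229/12)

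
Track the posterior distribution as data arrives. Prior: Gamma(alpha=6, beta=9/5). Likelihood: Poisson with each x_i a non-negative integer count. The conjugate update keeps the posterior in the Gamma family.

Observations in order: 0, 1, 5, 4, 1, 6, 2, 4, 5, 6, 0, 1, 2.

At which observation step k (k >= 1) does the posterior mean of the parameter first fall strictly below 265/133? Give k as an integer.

obs 1: x=0 → posterior Gamma(6, 14/5)
obs 2: x=1 → posterior Gamma(7, 19/5)
obs 3: x=5 → posterior Gamma(12, 24/5)
obs 4: x=4 → posterior Gamma(16, 29/5)
obs 5: x=1 → posterior Gamma(17, 34/5)
obs 6: x=6 → posterior Gamma(23, 39/5)
obs 7: x=2 → posterior Gamma(25, 44/5)
obs 8: x=4 → posterior Gamma(29, 49/5)
obs 9: x=5 → posterior Gamma(34, 54/5)
obs 10: x=6 → posterior Gamma(40, 59/5)
obs 11: x=0 → posterior Gamma(40, 64/5)
obs 12: x=1 → posterior Gamma(41, 69/5)
obs 13: x=2 → posterior Gamma(43, 74/5)

k = 2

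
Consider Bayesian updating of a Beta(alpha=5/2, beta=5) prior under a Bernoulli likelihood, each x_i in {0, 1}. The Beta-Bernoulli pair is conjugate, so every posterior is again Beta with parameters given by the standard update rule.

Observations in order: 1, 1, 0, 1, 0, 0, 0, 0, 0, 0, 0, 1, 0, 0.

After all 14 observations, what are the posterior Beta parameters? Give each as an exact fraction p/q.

obs 1: x=1 → posterior Beta(7/2, 5)
obs 2: x=1 → posterior Beta(9/2, 5)
obs 3: x=0 → posterior Beta(9/2, 6)
obs 4: x=1 → posterior Beta(11/2, 6)
obs 5: x=0 → posterior Beta(11/2, 7)
obs 6: x=0 → posterior Beta(11/2, 8)
obs 7: x=0 → posterior Beta(11/2, 9)
obs 8: x=0 → posterior Beta(11/2, 10)
obs 9: x=0 → posterior Beta(11/2, 11)
obs 10: x=0 → posterior Beta(11/2, 12)
obs 11: x=0 → posterior Beta(11/2, 13)
obs 12: x=1 → posterior Beta(13/2, 13)
obs 13: x=0 → posterior Beta(13/2, 14)
obs 14: x=0 → posterior Beta(13/2, 15)

alpha=13/2, beta=15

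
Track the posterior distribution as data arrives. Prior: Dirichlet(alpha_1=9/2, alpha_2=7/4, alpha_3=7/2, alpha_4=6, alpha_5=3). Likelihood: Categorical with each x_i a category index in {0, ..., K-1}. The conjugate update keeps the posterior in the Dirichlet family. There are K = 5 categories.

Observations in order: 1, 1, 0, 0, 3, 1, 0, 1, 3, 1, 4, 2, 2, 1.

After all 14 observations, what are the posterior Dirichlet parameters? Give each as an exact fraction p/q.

alpha_1=15/2, alpha_2=31/4, alpha_3=11/2, alpha_4=8, alpha_5=4

obs 1: x=1 → posterior Dirichlet(9/2, 11/4, 7/2, 6, 3)
obs 2: x=1 → posterior Dirichlet(9/2, 15/4, 7/2, 6, 3)
obs 3: x=0 → posterior Dirichlet(11/2, 15/4, 7/2, 6, 3)
obs 4: x=0 → posterior Dirichlet(13/2, 15/4, 7/2, 6, 3)
obs 5: x=3 → posterior Dirichlet(13/2, 15/4, 7/2, 7, 3)
obs 6: x=1 → posterior Dirichlet(13/2, 19/4, 7/2, 7, 3)
obs 7: x=0 → posterior Dirichlet(15/2, 19/4, 7/2, 7, 3)
obs 8: x=1 → posterior Dirichlet(15/2, 23/4, 7/2, 7, 3)
obs 9: x=3 → posterior Dirichlet(15/2, 23/4, 7/2, 8, 3)
obs 10: x=1 → posterior Dirichlet(15/2, 27/4, 7/2, 8, 3)
obs 11: x=4 → posterior Dirichlet(15/2, 27/4, 7/2, 8, 4)
obs 12: x=2 → posterior Dirichlet(15/2, 27/4, 9/2, 8, 4)
obs 13: x=2 → posterior Dirichlet(15/2, 27/4, 11/2, 8, 4)
obs 14: x=1 → posterior Dirichlet(15/2, 31/4, 11/2, 8, 4)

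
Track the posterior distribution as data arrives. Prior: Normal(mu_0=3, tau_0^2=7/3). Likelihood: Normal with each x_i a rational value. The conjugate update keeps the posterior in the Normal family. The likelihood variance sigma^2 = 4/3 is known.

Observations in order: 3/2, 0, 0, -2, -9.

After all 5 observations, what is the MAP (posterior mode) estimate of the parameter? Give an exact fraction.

obs 1: x=3/2 → posterior Normal(45/22, 28/33)
obs 2: x=0 → posterior Normal(5/4, 14/27)
obs 3: x=0 → posterior Normal(9/10, 28/75)
obs 4: x=-2 → posterior Normal(17/64, 7/24)
obs 5: x=-9 → posterior Normal(-109/78, 28/117)

-109/78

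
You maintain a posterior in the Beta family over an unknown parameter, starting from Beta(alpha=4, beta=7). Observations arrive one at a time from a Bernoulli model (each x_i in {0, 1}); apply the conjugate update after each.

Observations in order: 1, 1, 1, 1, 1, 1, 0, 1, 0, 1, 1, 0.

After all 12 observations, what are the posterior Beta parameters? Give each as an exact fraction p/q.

obs 1: x=1 → posterior Beta(5, 7)
obs 2: x=1 → posterior Beta(6, 7)
obs 3: x=1 → posterior Beta(7, 7)
obs 4: x=1 → posterior Beta(8, 7)
obs 5: x=1 → posterior Beta(9, 7)
obs 6: x=1 → posterior Beta(10, 7)
obs 7: x=0 → posterior Beta(10, 8)
obs 8: x=1 → posterior Beta(11, 8)
obs 9: x=0 → posterior Beta(11, 9)
obs 10: x=1 → posterior Beta(12, 9)
obs 11: x=1 → posterior Beta(13, 9)
obs 12: x=0 → posterior Beta(13, 10)

alpha=13, beta=10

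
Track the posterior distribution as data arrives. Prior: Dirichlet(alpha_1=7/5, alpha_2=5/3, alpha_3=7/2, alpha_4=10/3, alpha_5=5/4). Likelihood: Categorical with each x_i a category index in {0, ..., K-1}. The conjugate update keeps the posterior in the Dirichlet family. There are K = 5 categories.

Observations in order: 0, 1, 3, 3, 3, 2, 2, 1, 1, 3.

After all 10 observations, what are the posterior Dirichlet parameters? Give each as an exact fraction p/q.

alpha_1=12/5, alpha_2=14/3, alpha_3=11/2, alpha_4=22/3, alpha_5=5/4

obs 1: x=0 → posterior Dirichlet(12/5, 5/3, 7/2, 10/3, 5/4)
obs 2: x=1 → posterior Dirichlet(12/5, 8/3, 7/2, 10/3, 5/4)
obs 3: x=3 → posterior Dirichlet(12/5, 8/3, 7/2, 13/3, 5/4)
obs 4: x=3 → posterior Dirichlet(12/5, 8/3, 7/2, 16/3, 5/4)
obs 5: x=3 → posterior Dirichlet(12/5, 8/3, 7/2, 19/3, 5/4)
obs 6: x=2 → posterior Dirichlet(12/5, 8/3, 9/2, 19/3, 5/4)
obs 7: x=2 → posterior Dirichlet(12/5, 8/3, 11/2, 19/3, 5/4)
obs 8: x=1 → posterior Dirichlet(12/5, 11/3, 11/2, 19/3, 5/4)
obs 9: x=1 → posterior Dirichlet(12/5, 14/3, 11/2, 19/3, 5/4)
obs 10: x=3 → posterior Dirichlet(12/5, 14/3, 11/2, 22/3, 5/4)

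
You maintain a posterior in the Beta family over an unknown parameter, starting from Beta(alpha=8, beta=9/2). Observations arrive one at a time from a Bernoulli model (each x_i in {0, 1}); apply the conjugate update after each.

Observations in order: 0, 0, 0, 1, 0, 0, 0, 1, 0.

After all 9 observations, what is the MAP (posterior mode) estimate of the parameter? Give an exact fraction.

6/13

obs 1: x=0 → posterior Beta(8, 11/2)
obs 2: x=0 → posterior Beta(8, 13/2)
obs 3: x=0 → posterior Beta(8, 15/2)
obs 4: x=1 → posterior Beta(9, 15/2)
obs 5: x=0 → posterior Beta(9, 17/2)
obs 6: x=0 → posterior Beta(9, 19/2)
obs 7: x=0 → posterior Beta(9, 21/2)
obs 8: x=1 → posterior Beta(10, 21/2)
obs 9: x=0 → posterior Beta(10, 23/2)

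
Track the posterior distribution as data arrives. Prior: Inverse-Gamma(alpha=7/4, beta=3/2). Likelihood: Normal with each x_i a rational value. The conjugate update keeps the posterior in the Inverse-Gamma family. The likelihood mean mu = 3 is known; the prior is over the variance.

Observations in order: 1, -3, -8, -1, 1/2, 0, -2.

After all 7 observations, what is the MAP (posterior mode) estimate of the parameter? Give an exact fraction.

881/50

obs 1: x=1 → posterior Inverse-Gamma(9/4, 7/2)
obs 2: x=-3 → posterior Inverse-Gamma(11/4, 43/2)
obs 3: x=-8 → posterior Inverse-Gamma(13/4, 82)
obs 4: x=-1 → posterior Inverse-Gamma(15/4, 90)
obs 5: x=1/2 → posterior Inverse-Gamma(17/4, 745/8)
obs 6: x=0 → posterior Inverse-Gamma(19/4, 781/8)
obs 7: x=-2 → posterior Inverse-Gamma(21/4, 881/8)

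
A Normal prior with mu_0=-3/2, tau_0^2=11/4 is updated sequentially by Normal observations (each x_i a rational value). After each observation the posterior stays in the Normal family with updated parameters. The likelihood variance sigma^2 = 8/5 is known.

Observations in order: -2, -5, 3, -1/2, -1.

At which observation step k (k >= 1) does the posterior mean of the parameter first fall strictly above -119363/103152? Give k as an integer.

k = 5

obs 1: x=-2 → posterior Normal(-158/87, 88/87)
obs 2: x=-5 → posterior Normal(-433/142, 44/71)
obs 3: x=3 → posterior Normal(-268/197, 88/197)
obs 4: x=-1/2 → posterior Normal(-197/168, 22/63)
obs 5: x=-1 → posterior Normal(-701/614, 88/307)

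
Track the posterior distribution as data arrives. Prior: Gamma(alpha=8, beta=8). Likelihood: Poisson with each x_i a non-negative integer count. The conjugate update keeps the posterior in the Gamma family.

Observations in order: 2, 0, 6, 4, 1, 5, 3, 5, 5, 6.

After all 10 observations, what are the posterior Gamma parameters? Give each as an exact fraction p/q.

alpha=45, beta=18

obs 1: x=2 → posterior Gamma(10, 9)
obs 2: x=0 → posterior Gamma(10, 10)
obs 3: x=6 → posterior Gamma(16, 11)
obs 4: x=4 → posterior Gamma(20, 12)
obs 5: x=1 → posterior Gamma(21, 13)
obs 6: x=5 → posterior Gamma(26, 14)
obs 7: x=3 → posterior Gamma(29, 15)
obs 8: x=5 → posterior Gamma(34, 16)
obs 9: x=5 → posterior Gamma(39, 17)
obs 10: x=6 → posterior Gamma(45, 18)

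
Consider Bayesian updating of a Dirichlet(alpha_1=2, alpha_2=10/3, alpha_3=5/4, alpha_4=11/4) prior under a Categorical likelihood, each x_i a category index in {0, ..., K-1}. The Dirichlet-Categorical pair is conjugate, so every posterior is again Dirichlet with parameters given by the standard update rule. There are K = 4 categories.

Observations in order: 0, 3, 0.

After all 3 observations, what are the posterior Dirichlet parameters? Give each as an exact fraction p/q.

alpha_1=4, alpha_2=10/3, alpha_3=5/4, alpha_4=15/4

obs 1: x=0 → posterior Dirichlet(3, 10/3, 5/4, 11/4)
obs 2: x=3 → posterior Dirichlet(3, 10/3, 5/4, 15/4)
obs 3: x=0 → posterior Dirichlet(4, 10/3, 5/4, 15/4)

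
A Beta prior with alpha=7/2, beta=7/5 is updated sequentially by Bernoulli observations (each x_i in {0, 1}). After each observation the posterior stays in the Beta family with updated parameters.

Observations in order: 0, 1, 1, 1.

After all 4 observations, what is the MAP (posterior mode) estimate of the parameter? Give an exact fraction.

obs 1: x=0 → posterior Beta(7/2, 12/5)
obs 2: x=1 → posterior Beta(9/2, 12/5)
obs 3: x=1 → posterior Beta(11/2, 12/5)
obs 4: x=1 → posterior Beta(13/2, 12/5)

55/69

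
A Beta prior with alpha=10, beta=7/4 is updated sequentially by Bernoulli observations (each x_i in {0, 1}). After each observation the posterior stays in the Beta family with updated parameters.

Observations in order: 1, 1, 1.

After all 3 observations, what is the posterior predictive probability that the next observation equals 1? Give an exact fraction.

obs 1: x=1 → posterior Beta(11, 7/4)
obs 2: x=1 → posterior Beta(12, 7/4)
obs 3: x=1 → posterior Beta(13, 7/4)

52/59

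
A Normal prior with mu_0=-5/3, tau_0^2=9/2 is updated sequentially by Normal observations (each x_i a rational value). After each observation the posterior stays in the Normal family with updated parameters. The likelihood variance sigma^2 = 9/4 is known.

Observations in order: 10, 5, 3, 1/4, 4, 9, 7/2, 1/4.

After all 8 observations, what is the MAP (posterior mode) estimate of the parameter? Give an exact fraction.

obs 1: x=10 → posterior Normal(55/9, 3/2)
obs 2: x=5 → posterior Normal(17/3, 9/10)
obs 3: x=3 → posterior Normal(103/21, 9/14)
obs 4: x=1/4 → posterior Normal(209/54, 1/2)
obs 5: x=4 → posterior Normal(257/66, 9/22)
obs 6: x=9 → posterior Normal(365/78, 9/26)
obs 7: x=7/2 → posterior Normal(407/90, 3/10)
obs 8: x=1/4 → posterior Normal(205/51, 9/34)

205/51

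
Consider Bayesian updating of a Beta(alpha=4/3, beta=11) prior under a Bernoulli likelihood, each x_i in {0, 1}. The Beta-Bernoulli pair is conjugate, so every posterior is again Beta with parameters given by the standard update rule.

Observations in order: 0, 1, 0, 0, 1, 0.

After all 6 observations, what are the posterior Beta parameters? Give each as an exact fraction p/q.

alpha=10/3, beta=15

obs 1: x=0 → posterior Beta(4/3, 12)
obs 2: x=1 → posterior Beta(7/3, 12)
obs 3: x=0 → posterior Beta(7/3, 13)
obs 4: x=0 → posterior Beta(7/3, 14)
obs 5: x=1 → posterior Beta(10/3, 14)
obs 6: x=0 → posterior Beta(10/3, 15)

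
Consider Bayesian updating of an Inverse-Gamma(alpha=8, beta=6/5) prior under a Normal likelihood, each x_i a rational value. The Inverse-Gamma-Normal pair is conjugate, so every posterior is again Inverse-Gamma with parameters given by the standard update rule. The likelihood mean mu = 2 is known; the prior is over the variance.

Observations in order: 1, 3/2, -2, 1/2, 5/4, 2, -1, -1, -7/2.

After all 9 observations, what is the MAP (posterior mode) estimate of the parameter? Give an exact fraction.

5657/2160

obs 1: x=1 → posterior Inverse-Gamma(17/2, 17/10)
obs 2: x=3/2 → posterior Inverse-Gamma(9, 73/40)
obs 3: x=-2 → posterior Inverse-Gamma(19/2, 393/40)
obs 4: x=1/2 → posterior Inverse-Gamma(10, 219/20)
obs 5: x=5/4 → posterior Inverse-Gamma(21/2, 1797/160)
obs 6: x=2 → posterior Inverse-Gamma(11, 1797/160)
obs 7: x=-1 → posterior Inverse-Gamma(23/2, 2517/160)
obs 8: x=-1 → posterior Inverse-Gamma(12, 3237/160)
obs 9: x=-7/2 → posterior Inverse-Gamma(25/2, 5657/160)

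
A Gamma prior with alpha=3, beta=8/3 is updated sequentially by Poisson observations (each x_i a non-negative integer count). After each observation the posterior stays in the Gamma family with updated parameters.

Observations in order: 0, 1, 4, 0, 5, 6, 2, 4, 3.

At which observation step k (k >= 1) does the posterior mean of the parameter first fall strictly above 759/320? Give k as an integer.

k = 9

obs 1: x=0 → posterior Gamma(3, 11/3)
obs 2: x=1 → posterior Gamma(4, 14/3)
obs 3: x=4 → posterior Gamma(8, 17/3)
obs 4: x=0 → posterior Gamma(8, 20/3)
obs 5: x=5 → posterior Gamma(13, 23/3)
obs 6: x=6 → posterior Gamma(19, 26/3)
obs 7: x=2 → posterior Gamma(21, 29/3)
obs 8: x=4 → posterior Gamma(25, 32/3)
obs 9: x=3 → posterior Gamma(28, 35/3)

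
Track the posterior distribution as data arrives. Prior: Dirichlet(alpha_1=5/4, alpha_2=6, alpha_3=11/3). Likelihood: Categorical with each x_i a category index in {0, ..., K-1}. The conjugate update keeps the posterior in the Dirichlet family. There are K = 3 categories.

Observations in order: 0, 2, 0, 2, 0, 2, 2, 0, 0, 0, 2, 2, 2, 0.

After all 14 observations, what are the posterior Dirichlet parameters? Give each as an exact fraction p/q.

alpha_1=33/4, alpha_2=6, alpha_3=32/3

obs 1: x=0 → posterior Dirichlet(9/4, 6, 11/3)
obs 2: x=2 → posterior Dirichlet(9/4, 6, 14/3)
obs 3: x=0 → posterior Dirichlet(13/4, 6, 14/3)
obs 4: x=2 → posterior Dirichlet(13/4, 6, 17/3)
obs 5: x=0 → posterior Dirichlet(17/4, 6, 17/3)
obs 6: x=2 → posterior Dirichlet(17/4, 6, 20/3)
obs 7: x=2 → posterior Dirichlet(17/4, 6, 23/3)
obs 8: x=0 → posterior Dirichlet(21/4, 6, 23/3)
obs 9: x=0 → posterior Dirichlet(25/4, 6, 23/3)
obs 10: x=0 → posterior Dirichlet(29/4, 6, 23/3)
obs 11: x=2 → posterior Dirichlet(29/4, 6, 26/3)
obs 12: x=2 → posterior Dirichlet(29/4, 6, 29/3)
obs 13: x=2 → posterior Dirichlet(29/4, 6, 32/3)
obs 14: x=0 → posterior Dirichlet(33/4, 6, 32/3)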